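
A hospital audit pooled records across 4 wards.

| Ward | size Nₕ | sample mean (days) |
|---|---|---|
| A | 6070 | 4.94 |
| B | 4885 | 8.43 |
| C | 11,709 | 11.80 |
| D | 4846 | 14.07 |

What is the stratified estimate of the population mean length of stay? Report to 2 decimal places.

10.09

N = 27510; weights Wₕ = Nₕ/N = (0.2206, 0.1776, 0.4256, 0.1762).
x̄_st = Σ Wₕ·x̄ₕ = 0.2206·4.94 + 0.1776·8.43 + 0.4256·11.80 + 0.1762·14.07 ≈ 10.0878...
→ 10.09.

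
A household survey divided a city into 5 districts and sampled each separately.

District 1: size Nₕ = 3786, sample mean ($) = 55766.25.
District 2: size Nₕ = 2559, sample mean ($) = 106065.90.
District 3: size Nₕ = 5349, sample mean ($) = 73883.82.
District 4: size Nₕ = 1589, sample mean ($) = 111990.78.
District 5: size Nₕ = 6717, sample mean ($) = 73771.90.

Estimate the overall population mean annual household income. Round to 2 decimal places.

N = 3786 + 2559 + 5349 + 1589 + 6717 = 20000.
Overall mean = Σ (Nₕ/N)·x̄ₕ — weight by population share, not a simple average.
Σ Nₕx̄ₕ = 3786·55766.25 + 2559·106065.90 + 5349·73883.82 + 1589·111990.78 + 6717·73771.90 = 211131022.5 + 271422638.1 + 395204553.18 + 177953349.42 + 495525852.3 = 1551237415.5.
Divide by N: 1551237415.5 / 20000 = 77561.8708... → 77561.87.

77561.87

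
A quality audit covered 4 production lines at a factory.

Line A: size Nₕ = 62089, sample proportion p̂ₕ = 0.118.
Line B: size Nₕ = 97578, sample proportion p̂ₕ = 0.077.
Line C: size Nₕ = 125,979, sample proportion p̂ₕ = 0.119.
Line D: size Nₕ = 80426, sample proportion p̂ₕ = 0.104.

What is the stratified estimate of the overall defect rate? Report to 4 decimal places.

0.1043

N = 62089 + 97578 + 125979 + 80426 = 366072.
Overall proportion = Σ (Nₕ/N)·p̂ₕ.
Σ Nₕp̂ₕ = 7326.502 + 7513.506 + 14991.501 + 8364.304 = 38195.813.
38195.813 / 366072 = 0.104340... → 0.1043.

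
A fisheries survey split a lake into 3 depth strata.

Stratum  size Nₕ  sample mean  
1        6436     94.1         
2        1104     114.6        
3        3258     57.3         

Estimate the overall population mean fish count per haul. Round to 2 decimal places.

85.09

x̄_st = (Σ Nₕx̄ₕ) / (Σ Nₕ) = (6436·94.1 + 1104·114.6 + 3258·57.3) / 10798
= 918829.4 / 10798 = 85.0926... → 85.09.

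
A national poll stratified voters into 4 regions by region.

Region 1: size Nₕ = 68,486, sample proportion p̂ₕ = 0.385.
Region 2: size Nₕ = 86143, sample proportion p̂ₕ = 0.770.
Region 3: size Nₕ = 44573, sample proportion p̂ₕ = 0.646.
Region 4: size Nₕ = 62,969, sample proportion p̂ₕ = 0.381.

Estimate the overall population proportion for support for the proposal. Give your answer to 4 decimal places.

Wₕ = Nₕ/N with N = 262171: 0.2612, 0.3286, 0.1700, 0.2402.
p̂_st = 0.2612·0.385 + 0.3286·0.770 + 0.1700·0.646 + 0.2402·0.381 ≈ 0.554915... → 0.5549.

0.5549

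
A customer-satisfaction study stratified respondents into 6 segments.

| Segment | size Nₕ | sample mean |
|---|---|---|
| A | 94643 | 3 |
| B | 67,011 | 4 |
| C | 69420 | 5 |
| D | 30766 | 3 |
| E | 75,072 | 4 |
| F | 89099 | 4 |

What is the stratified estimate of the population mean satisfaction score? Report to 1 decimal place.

N = 426011; weights Wₕ = Nₕ/N = (0.2222, 0.1573, 0.1630, 0.0722, 0.1762, 0.2091).
x̄_st = Σ Wₕ·x̄ₕ = 0.2222·3 + 0.1573·4 + 0.1630·5 + 0.0722·3 + 0.1762·4 + 0.2091·4 ≈ 3.869...
→ 3.9.

3.9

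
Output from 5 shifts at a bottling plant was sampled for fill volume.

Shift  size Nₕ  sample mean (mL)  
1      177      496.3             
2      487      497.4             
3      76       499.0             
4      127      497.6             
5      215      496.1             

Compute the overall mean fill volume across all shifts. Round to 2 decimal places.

497.10

x̄_st = (Σ Nₕx̄ₕ) / (Σ Nₕ) = (177·496.3 + 487·497.4 + 76·499.0 + 127·497.6 + 215·496.1) / 1082
= 537859.6 / 1082 = 497.0976... → 497.10.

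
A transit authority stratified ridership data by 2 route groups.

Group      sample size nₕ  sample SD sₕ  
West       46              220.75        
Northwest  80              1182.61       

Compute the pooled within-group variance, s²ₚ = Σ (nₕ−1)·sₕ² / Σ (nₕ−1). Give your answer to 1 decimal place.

908706.6

Degrees of freedom: 45 + 79 = 124.
Σ(nₕ−1)sₕ² = 45·48730.5625 + 79·1398566.4121 = 112679621.8684.
s²ₚ = 112679621.8684 / 124 = 908706.628... → 908706.6.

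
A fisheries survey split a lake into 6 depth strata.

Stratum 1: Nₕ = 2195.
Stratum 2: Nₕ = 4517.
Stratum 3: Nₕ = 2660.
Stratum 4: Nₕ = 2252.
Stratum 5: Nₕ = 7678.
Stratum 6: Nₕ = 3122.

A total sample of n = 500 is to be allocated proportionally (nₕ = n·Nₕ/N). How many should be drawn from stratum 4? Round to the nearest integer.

50

N = 2195 + 4517 + 2660 + 2252 + 7678 + 3122 = 22424.
n_4 = 500·2252/22424 = 50.214... → 50.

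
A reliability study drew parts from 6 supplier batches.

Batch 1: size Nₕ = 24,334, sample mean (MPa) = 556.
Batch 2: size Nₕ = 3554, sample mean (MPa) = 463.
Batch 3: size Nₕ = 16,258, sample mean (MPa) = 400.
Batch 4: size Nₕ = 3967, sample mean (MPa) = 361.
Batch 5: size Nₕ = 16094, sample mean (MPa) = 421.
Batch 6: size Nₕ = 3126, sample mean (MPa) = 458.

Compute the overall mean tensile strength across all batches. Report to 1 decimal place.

N = 67333; weights Wₕ = Nₕ/N = (0.3614, 0.0528, 0.2415, 0.0589, 0.2390, 0.0464).
x̄_st = Σ Wₕ·x̄ₕ = 0.3614·556 + 0.0528·463 + 0.2415·400 + 0.0589·361 + 0.2390·421 + 0.0464·458 ≈ 465.118...
→ 465.1.

465.1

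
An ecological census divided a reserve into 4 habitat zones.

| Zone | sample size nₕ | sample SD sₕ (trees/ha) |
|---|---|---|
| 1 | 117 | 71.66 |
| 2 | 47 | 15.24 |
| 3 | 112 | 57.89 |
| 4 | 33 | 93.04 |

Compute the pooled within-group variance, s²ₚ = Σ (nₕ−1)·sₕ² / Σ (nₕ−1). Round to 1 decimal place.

Degrees of freedom: 116 + 46 + 111 + 32 = 305.
Σ(nₕ−1)sₕ² = 116·5135.1556 + 46·232.2576 + 111·3351.2521 + 32·8656.4416 = 1255357.0135.
s²ₚ = 1255357.0135 / 305 = 4115.925... → 4115.9.

4115.9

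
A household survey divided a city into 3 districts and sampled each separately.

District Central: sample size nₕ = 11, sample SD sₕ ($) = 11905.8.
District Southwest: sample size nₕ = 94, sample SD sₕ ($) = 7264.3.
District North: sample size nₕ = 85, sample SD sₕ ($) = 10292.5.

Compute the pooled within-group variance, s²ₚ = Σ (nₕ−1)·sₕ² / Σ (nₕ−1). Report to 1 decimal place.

Degrees of freedom: 10 + 93 + 84 = 187.
Σ(nₕ−1)sₕ² = 10·141748073.64 + 93·52770054.49 + 84·105935556.25 = 15223682528.97.
s²ₚ = 15223682528.97 / 187 = 81410067.000... → 81410067.0.

81410067.0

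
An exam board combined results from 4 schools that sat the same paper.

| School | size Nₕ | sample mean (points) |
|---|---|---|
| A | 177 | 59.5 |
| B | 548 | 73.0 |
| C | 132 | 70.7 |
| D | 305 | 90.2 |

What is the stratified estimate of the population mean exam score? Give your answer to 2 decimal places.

x̄_st = (Σ Nₕx̄ₕ) / (Σ Nₕ) = (177·59.5 + 548·73.0 + 132·70.7 + 305·90.2) / 1162
= 87378.9 / 1162 = 75.1970... → 75.20.

75.20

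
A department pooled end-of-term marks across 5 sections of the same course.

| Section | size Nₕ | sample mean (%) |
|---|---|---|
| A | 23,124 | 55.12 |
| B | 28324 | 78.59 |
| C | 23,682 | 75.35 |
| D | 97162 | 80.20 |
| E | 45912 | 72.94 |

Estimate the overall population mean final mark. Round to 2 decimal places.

N = 23124 + 28324 + 23682 + 97162 + 45912 = 218204.
Overall mean = Σ (Nₕ/N)·x̄ₕ — weight by population share, not a simple average.
Σ Nₕx̄ₕ = 23124·55.12 + 28324·78.59 + 23682·75.35 + 97162·80.20 + 45912·72.94 = 1274594.88 + 2225983.16 + 1784438.7 + 7792392.4 + 3348821.28 = 16426230.42.
Divide by N: 16426230.42 / 218204 = 75.2792... → 75.28.

75.28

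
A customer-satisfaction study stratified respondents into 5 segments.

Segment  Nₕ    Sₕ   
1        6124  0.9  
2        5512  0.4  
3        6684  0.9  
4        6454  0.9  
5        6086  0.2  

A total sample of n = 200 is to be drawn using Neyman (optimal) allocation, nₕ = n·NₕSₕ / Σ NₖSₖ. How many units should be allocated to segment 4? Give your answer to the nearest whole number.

56

1: NₕSₕ = 6124·0.9 = 5511.6
2: NₕSₕ = 5512·0.4 = 2204.8
3: NₕSₕ = 6684·0.9 = 6015.6
4: NₕSₕ = 6454·0.9 = 5808.6
5: NₕSₕ = 6086·0.2 = 1217.2
Σ NₕSₕ = 20757.8.
n_4 = 200·5808.6/20757.8 = 55.965... → 56.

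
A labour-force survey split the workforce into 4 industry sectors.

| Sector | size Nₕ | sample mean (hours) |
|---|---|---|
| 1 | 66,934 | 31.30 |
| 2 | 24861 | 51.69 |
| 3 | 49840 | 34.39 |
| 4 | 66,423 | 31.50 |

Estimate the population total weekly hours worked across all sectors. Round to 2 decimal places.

7186421.39

Estimate total by summing Nₕ·x̄ₕ over strata.
66934·31.30 + 24861·51.69 + 49840·34.39 + 66423·31.50 = 2095034.2 + 1285065.09 + 1713997.6 + 2092324.5 = 7186421.39.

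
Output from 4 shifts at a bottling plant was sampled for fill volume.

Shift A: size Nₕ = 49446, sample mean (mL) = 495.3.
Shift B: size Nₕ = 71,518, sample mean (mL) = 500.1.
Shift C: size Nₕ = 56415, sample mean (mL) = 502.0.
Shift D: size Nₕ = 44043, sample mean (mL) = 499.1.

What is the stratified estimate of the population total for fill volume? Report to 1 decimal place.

A: 49446·495.3 = 24490603.8
B: 71518·500.1 = 35766151.8
C: 56415·502.0 = 28320330
D: 44043·499.1 = 21981861.3
τ̂ = Σ Nₕx̄ₕ = 110558946.9.

110558946.9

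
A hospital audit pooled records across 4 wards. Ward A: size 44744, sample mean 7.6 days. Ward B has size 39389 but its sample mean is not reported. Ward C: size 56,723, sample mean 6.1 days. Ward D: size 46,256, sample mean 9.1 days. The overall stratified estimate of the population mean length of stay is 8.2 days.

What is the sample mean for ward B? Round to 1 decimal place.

10.8

Σ Nₕx̄ₕ = N·μ, so 39389·x̄_B = 187112·8.2 − (44744·7.6 + 56723·6.1 + 46256·9.1).
= 1534318.4 − 1106994.3 = 427324.1.
x̄_B = 427324.1 / 39389 = 10.849... → 10.8.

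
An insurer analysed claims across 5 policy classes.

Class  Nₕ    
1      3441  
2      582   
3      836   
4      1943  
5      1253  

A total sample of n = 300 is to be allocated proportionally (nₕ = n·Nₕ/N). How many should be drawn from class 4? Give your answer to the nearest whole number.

Share of class 4 = 1943/8055 = 0.24122.
Allocate 300 × 0.24122 = 72.365... → 72.

72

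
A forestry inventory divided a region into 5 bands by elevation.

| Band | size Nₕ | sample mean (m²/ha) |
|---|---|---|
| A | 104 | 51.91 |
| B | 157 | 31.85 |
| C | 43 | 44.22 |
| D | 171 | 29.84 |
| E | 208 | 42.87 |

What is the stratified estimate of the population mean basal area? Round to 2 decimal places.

38.54

N = 683; weights Wₕ = Nₕ/N = (0.1523, 0.2299, 0.0630, 0.2504, 0.3045).
x̄_st = Σ Wₕ·x̄ₕ = 0.1523·51.91 + 0.2299·31.85 + 0.0630·44.22 + 0.2504·29.84 + 0.3045·42.87 ≈ 38.5361...
→ 38.54.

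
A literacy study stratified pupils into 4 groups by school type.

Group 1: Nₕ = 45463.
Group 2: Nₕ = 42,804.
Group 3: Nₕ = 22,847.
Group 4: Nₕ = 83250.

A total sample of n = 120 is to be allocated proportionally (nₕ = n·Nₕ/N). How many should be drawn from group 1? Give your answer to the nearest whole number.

Share of group 1 = 45463/194364 = 0.23391.
Allocate 120 × 0.23391 = 28.069... → 28.

28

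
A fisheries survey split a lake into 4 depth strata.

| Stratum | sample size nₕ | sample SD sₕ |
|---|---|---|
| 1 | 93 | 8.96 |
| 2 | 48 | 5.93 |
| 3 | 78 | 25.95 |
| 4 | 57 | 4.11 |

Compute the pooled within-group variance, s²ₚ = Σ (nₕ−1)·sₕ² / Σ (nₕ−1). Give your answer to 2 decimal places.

227.34

1: (93−1)·8.96² = 92·80.2816 = 7385.9072
2: (48−1)·5.93² = 47·35.1649 = 1652.7503
3: (78−1)·25.95² = 77·673.4025 = 51851.9925
4: (57−1)·4.11² = 56·16.8921 = 945.9576
Numerator = 61836.6076; denominator = Σ(nₕ−1) = 272.
s²ₚ = 61836.6076/272 = 227.3405... → 227.34.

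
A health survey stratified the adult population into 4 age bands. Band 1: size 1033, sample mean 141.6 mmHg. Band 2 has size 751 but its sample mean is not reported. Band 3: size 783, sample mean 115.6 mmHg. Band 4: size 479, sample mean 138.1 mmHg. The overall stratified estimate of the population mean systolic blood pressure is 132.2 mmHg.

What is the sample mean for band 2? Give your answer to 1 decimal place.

132.8

N = 1033 + 751 + 783 + 479 = 3046.
Overall total = μ·N = 132.2·3046 = 402681.2.
Subtract the known strata: 1033·141.6 + 783·115.6 + 479·138.1 = 302937.5.
Remaining total for band 2: 402681.2 − 302937.5 = 99743.7.
Divide by its size: 99743.7 / 751 = 132.815... → 132.8.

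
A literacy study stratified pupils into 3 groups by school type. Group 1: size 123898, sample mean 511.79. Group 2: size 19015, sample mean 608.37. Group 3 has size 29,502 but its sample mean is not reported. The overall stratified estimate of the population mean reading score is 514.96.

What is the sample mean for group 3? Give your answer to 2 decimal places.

Σ Nₕx̄ₕ = N·μ, so 29502·x̄_3 = 172415·514.96 − (123898·511.79 + 19015·608.37).
= 88786828.4 − 74977912.97 = 13808915.43.
x̄_3 = 13808915.43 / 29502 = 468.0671... → 468.07.

468.07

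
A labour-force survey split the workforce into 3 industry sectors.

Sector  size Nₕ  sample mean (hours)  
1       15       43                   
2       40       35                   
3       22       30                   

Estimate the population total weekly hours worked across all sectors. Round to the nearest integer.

Estimate total by summing Nₕ·x̄ₕ over strata.
15·43 + 40·35 + 22·30 = 645 + 1400 + 660 = 2705.

2705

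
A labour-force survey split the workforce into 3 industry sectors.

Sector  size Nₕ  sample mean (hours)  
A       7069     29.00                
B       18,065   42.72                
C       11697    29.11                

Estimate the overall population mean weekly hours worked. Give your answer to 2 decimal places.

35.76

N = 7069 + 18065 + 11697 = 36831.
Overall mean = Σ (Nₕ/N)·x̄ₕ — weight by population share, not a simple average.
Σ Nₕx̄ₕ = 7069·29.00 + 18065·42.72 + 11697·29.11 = 205001 + 771736.8 + 340499.67 = 1317237.47.
Divide by N: 1317237.47 / 36831 = 35.7644... → 35.76.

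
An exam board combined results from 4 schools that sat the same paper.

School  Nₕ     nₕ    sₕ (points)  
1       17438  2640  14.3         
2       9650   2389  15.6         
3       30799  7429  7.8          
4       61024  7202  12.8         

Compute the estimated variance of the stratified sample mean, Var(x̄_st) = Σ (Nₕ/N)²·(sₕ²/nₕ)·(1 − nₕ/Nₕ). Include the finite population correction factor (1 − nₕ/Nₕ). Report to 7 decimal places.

N = 118911. Term for each stratum: Wₕ²sₕ²/nₕ·(1−nₕ/Nₕ).
Var(x̄_st) = 0.0014135910 + 0.0005047923 + 0.0004168791 + 0.0052842489 = 0.0076195113 → 0.0076195.

0.0076195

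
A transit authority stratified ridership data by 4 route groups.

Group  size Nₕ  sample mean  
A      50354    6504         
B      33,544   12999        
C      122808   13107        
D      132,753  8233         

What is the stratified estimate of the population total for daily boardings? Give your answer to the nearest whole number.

Population total = Σ Nₕ·x̄ₕ (each stratum's size times its mean).
50354·6504 + 33544·12999 + 122808·13107 + 132753·8233 = 327502416 + 436038456 + 1609644456 + 1092955449 = 3466140777.

3466140777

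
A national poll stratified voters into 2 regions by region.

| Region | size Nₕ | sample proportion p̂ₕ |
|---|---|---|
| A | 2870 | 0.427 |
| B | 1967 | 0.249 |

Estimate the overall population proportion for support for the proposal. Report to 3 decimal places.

0.355

Wₕ = Nₕ/N with N = 4837: 0.5933, 0.4067.
p̂_st = 0.5933·0.427 + 0.4067·0.249 ≈ 0.35462... → 0.355.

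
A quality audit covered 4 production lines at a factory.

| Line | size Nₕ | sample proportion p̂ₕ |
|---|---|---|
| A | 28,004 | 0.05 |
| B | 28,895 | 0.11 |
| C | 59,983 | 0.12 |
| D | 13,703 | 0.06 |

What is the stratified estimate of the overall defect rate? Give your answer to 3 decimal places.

0.096

Wₕ = Nₕ/N with N = 130585: 0.2145, 0.2213, 0.4593, 0.1049.
p̂_st = 0.2145·0.05 + 0.2213·0.11 + 0.4593·0.12 + 0.1049·0.06 ≈ 0.09648... → 0.096.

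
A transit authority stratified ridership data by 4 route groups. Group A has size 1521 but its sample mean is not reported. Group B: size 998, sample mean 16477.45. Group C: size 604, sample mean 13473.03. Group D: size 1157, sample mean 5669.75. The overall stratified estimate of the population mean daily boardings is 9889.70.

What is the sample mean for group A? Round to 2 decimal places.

7354.25

N = 1521 + 998 + 604 + 1157 = 4280.
Overall total = μ·N = 9889.70·4280 = 42327916.
Subtract the known strata: 998·16477.45 + 604·13473.03 + 1157·5669.75 = 31142105.97.
Remaining total for group A: 42327916 − 31142105.97 = 11185810.03.
Divide by its size: 11185810.03 / 1521 = 7354.2472... → 7354.25.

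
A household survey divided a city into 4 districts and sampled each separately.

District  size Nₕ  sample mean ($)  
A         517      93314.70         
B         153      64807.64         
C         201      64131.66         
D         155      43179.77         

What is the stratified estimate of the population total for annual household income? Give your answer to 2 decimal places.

A: 517·93314.70 = 48243699.9
B: 153·64807.64 = 9915568.92
C: 201·64131.66 = 12890463.66
D: 155·43179.77 = 6692864.35
τ̂ = Σ Nₕx̄ₕ = 77742596.83.

77742596.83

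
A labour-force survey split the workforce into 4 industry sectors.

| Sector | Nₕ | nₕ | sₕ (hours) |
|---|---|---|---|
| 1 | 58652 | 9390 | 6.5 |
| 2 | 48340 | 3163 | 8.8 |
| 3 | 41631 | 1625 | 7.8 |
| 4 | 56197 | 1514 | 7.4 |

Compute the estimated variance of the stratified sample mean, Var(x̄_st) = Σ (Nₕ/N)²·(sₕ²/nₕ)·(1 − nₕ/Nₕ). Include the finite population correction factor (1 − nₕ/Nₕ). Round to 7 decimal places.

N = 204820; Wₕ = Nₕ/N.
sector 1: (58652/204820)²·6.5²/9390·(1 − 9390/58652) = 0.0003098926
sector 2: (48340/204820)²·8.8²/3163·(1 − 3163/48340) = 0.0012745165
sector 3: (41631/204820)²·7.8²/1625·(1 − 1625/41631) = 0.0014863911
sector 4: (56197/204820)²·7.4²/1514·(1 − 1514/56197) = 0.0026494657
Sum = 0.0057202659 → 0.0057203.

0.0057203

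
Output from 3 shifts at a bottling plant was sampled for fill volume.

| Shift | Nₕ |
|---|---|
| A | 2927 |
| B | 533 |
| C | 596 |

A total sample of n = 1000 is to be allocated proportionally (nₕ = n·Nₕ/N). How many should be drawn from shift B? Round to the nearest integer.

N = 2927 + 533 + 596 = 4056.
n_B = 1000·533/4056 = 131.410... → 131.

131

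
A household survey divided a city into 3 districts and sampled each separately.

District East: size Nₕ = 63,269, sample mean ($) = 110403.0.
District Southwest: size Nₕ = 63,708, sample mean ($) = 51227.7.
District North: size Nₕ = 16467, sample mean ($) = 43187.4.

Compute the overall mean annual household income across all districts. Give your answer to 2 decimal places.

76405.21

N = 63269 + 63708 + 16467 = 143444.
Weight each subgroup mean by Nₕ/N and sum.
Σ Nₕx̄ₕ = 63269·110403.0 + 63708·51227.7 + 16467·43187.4 = 6985087407 + 3263614311.6 + 711166915.8 = 10959868634.4.
Divide by N: 10959868634.4 / 143444 = 76405.2078... → 76405.21.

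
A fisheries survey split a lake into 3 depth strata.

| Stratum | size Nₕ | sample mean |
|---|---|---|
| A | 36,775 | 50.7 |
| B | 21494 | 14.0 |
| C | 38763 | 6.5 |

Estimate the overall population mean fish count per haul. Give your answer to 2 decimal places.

N = 36775 + 21494 + 38763 = 97032.
The stratified mean weights each stratum mean by its population share Nₕ/N.
Σ Nₕx̄ₕ = 36775·50.7 + 21494·14.0 + 38763·6.5 = 1864492.5 + 300916 + 251959.5 = 2417368.
Divide by N: 2417368 / 97032 = 24.9131... → 24.91.

24.91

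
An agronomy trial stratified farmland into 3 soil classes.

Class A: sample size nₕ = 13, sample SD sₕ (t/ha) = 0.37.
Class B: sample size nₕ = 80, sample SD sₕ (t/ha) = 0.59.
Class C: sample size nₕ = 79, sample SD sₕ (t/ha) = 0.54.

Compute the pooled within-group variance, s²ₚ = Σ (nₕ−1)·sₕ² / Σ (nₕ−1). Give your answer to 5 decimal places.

0.30703

A: (13−1)·0.37² = 12·0.1369 = 1.6428
B: (80−1)·0.59² = 79·0.3481 = 27.4999
C: (79−1)·0.54² = 78·0.2916 = 22.7448
Numerator = 51.8875; denominator = Σ(nₕ−1) = 169.
s²ₚ = 51.8875/169 = 0.3070266... → 0.30703.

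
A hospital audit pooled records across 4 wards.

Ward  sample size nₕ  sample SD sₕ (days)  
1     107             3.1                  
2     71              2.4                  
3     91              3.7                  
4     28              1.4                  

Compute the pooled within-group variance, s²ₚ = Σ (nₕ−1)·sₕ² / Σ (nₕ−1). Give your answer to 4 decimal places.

9.2385

Degrees of freedom: 106 + 70 + 90 + 27 = 293.
Σ(nₕ−1)sₕ² = 106·9.61 + 70·5.76 + 90·13.69 + 27·1.96 = 2706.88.
s²ₚ = 2706.88 / 293 = 9.238498... → 9.2385.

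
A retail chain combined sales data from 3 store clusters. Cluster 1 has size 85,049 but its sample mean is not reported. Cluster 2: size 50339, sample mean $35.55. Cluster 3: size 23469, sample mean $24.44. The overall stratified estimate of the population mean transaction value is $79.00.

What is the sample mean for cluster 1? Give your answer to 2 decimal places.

119.77

Σ Nₕx̄ₕ = N·μ, so 85049·x̄_1 = 158857·79.00 − (50339·35.55 + 23469·24.44).
= 12549703 − 2363133.81 = 10186569.19.
x̄_1 = 10186569.19 / 85049 = 119.7729... → 119.77.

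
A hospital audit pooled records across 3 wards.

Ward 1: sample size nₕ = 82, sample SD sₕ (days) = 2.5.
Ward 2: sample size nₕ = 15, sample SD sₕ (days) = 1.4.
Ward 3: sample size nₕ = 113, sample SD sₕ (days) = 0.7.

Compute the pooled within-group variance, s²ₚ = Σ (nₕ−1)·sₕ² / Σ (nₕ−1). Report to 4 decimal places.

2.8433

Degrees of freedom: 81 + 14 + 112 = 207.
Σ(nₕ−1)sₕ² = 81·6.25 + 14·1.96 + 112·0.49 = 588.57.
s²ₚ = 588.57 / 207 = 2.843333... → 2.8433.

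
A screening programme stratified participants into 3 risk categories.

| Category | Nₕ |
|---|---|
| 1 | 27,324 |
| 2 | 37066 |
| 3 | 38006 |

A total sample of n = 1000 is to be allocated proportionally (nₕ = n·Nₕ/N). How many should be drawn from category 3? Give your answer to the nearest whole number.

N = 27324 + 37066 + 38006 = 102396.
n_3 = 1000·38006/102396 = 371.167... → 371.

371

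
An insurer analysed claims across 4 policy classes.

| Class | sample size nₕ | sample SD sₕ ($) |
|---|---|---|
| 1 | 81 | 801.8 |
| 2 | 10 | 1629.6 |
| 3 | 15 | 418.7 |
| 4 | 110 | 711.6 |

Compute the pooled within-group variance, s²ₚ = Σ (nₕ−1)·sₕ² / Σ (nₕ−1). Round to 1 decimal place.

627265.0

Degrees of freedom: 80 + 9 + 14 + 109 = 212.
Σ(nₕ−1)sₕ² = 80·642883.24 + 9·2655596.16 + 14·175309.69 + 109·506374.56 = 132980187.34.
s²ₚ = 132980187.34 / 212 = 627265.035... → 627265.0.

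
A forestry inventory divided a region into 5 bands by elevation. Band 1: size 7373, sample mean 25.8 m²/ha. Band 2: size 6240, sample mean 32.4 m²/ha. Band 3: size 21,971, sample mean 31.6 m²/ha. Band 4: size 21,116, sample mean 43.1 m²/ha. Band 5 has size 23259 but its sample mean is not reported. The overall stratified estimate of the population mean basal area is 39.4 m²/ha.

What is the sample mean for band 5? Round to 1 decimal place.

N = 7373 + 6240 + 21971 + 21116 + 23259 = 79959.
Overall total = μ·N = 39.4·79959 = 3150384.6.
Subtract the known strata: 7373·25.8 + 6240·32.4 + 21971·31.6 + 21116·43.1 = 1996782.6.
Remaining total for band 5: 3150384.6 − 1996782.6 = 1153602.
Divide by its size: 1153602 / 23259 = 49.598... → 49.6.

49.6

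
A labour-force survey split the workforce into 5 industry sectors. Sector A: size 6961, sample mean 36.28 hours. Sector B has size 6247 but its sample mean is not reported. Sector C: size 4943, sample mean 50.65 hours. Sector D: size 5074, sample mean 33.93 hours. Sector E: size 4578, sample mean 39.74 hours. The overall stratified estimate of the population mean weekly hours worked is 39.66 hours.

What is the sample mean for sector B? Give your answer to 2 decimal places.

39.33

N = 6961 + 6247 + 4943 + 5074 + 4578 = 27803.
Overall total = μ·N = 39.66·27803 = 1102666.98.
Subtract the known strata: 6961·36.28 + 4943·50.65 + 5074·33.93 + 4578·39.74 = 856998.57.
Remaining total for sector B: 1102666.98 − 856998.57 = 245668.41.
Divide by its size: 245668.41 / 6247 = 39.3258... → 39.33.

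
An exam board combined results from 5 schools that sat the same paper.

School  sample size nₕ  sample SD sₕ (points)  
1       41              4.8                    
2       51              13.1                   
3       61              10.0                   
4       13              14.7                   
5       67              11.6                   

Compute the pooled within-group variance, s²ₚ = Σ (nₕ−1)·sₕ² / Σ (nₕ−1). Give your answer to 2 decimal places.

118.32

Degrees of freedom: 40 + 50 + 60 + 12 + 66 = 228.
Σ(nₕ−1)sₕ² = 40·23.04 + 50·171.61 + 60·100 + 12·216.09 + 66·134.56 = 26976.14.
s²ₚ = 26976.14 / 228 = 118.3164... → 118.32.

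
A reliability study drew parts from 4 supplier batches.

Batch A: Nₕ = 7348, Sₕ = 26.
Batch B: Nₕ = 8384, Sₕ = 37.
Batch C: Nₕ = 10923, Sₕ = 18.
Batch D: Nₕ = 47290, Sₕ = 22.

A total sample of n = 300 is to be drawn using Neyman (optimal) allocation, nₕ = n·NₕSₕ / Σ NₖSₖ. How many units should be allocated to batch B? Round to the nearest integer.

54

Σ NₕSₕ = 7348·26 + 8384·37 + 10923·18 + 47290·22 = 1738250.
Share for B: 310208/1738250 = 0.17846.
n_B = 300 × 0.17846 = 53.538... → 54.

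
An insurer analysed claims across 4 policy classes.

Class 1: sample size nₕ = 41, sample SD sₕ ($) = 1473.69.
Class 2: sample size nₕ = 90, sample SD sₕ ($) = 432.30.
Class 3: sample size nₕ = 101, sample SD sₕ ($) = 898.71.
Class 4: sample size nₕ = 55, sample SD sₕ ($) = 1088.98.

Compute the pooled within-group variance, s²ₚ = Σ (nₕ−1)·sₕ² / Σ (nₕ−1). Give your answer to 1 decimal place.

877415.0

Degrees of freedom: 40 + 89 + 100 + 54 = 283.
Σ(nₕ−1)sₕ² = 40·2171762.2161 + 89·186883.29 + 100·807679.6641 + 54·1185877.4404 = 248308449.6456.
s²ₚ = 248308449.6456 / 283 = 877415.016... → 877415.0.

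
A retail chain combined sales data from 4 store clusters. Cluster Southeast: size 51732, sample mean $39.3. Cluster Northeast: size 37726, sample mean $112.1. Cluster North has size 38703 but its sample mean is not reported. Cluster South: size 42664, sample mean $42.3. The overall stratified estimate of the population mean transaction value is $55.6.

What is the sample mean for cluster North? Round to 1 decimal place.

Σ Nₕx̄ₕ = N·μ, so 38703·x̄_North = 170825·55.6 − (51732·39.3 + 37726·112.1 + 42664·42.3).
= 9497870 − 8066839.4 = 1431030.6.
x̄_North = 1431030.6 / 38703 = 36.975... → 37.0.

37.0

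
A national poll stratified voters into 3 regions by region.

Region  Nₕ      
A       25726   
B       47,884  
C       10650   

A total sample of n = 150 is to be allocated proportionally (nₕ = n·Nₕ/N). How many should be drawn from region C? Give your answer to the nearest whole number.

19

N = 25726 + 47884 + 10650 = 84260.
n_C = 150·10650/84260 = 18.959... → 19.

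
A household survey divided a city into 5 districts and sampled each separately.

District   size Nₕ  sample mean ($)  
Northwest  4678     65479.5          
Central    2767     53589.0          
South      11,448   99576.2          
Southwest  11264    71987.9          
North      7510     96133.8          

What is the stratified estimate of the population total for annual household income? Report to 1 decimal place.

Northwest: 4678·65479.5 = 306313101
Central: 2767·53589.0 = 148280763
South: 11448·99576.2 = 1139948337.6
Southwest: 11264·71987.9 = 810871705.6
North: 7510·96133.8 = 721964838
τ̂ = Σ Nₕx̄ₕ = 3127378745.2.

3127378745.2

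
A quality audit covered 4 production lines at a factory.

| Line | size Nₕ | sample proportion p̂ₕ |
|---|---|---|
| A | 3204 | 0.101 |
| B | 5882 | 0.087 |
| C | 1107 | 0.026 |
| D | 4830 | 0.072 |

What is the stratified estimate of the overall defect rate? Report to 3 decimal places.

Wₕ = Nₕ/N with N = 15023: 0.2133, 0.3915, 0.0737, 0.3215.
p̂_st = 0.2133·0.101 + 0.3915·0.087 + 0.0737·0.026 + 0.3215·0.072 ≈ 0.08067... → 0.081.

0.081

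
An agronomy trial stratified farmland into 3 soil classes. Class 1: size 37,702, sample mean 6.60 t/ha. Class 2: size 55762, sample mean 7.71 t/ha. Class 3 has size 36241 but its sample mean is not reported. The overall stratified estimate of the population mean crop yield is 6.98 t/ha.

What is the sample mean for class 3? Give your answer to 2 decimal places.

6.25

N = 37702 + 55762 + 36241 = 129705.
Overall total = μ·N = 6.98·129705 = 905340.9.
Subtract the known strata: 37702·6.60 + 55762·7.71 = 678758.22.
Remaining total for class 3: 905340.9 − 678758.22 = 226582.68.
Divide by its size: 226582.68 / 36241 = 6.2521... → 6.25.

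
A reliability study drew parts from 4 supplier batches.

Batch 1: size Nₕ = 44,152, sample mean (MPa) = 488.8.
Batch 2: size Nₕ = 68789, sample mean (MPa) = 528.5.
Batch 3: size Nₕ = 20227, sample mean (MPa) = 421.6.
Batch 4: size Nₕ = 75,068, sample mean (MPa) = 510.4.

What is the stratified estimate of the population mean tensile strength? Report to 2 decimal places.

N = 208236; weights Wₕ = Nₕ/N = (0.2120, 0.3303, 0.0971, 0.3605).
x̄_st = Σ Wₕ·x̄ₕ = 0.2120·488.8 + 0.3303·528.5 + 0.0971·421.6 + 0.3605·510.4 ≈ 503.1738...
→ 503.17.

503.17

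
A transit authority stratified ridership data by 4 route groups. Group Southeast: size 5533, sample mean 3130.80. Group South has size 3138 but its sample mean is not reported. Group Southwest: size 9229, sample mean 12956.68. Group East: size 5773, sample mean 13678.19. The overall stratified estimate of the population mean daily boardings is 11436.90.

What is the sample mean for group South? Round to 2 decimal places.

N = 5533 + 3138 + 9229 + 5773 = 23673.
Overall total = μ·N = 11436.90·23673 = 270745733.7.
Subtract the known strata: 5533·3130.80 + 9229·12956.68 + 5773·13678.19 = 215864106.99.
Remaining total for group South: 270745733.7 − 215864106.99 = 54881626.71.
Divide by its size: 54881626.71 / 3138 = 17489.3648... → 17489.36.

17489.36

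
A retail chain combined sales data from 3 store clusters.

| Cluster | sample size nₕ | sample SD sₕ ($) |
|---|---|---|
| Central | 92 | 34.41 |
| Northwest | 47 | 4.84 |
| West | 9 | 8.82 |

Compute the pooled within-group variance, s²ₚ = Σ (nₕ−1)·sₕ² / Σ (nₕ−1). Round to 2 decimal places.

754.82

Degrees of freedom: 91 + 46 + 8 = 145.
Σ(nₕ−1)sₕ² = 91·1184.0481 + 46·23.4256 + 8·77.7924 = 109448.2939.
s²ₚ = 109448.2939 / 145 = 754.8158... → 754.82.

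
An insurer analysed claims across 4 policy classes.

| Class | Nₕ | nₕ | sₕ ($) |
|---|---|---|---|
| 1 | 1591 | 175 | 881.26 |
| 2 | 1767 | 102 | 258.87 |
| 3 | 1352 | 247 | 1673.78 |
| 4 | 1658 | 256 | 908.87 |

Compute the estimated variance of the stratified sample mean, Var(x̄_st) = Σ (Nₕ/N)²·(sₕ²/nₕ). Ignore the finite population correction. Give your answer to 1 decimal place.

1057.6

N = 6368; Wₕ = Nₕ/N.
class 1: (1591/6368)²·881.26²/175 = 277.0157
class 2: (1767/6368)²·258.87²/102 = 50.5860
class 3: (1352/6368)²·1673.78²/247 = 511.2662
class 4: (1658/6368)²·908.87²/256 = 218.7391
Sum = 1057.6070 → 1057.6.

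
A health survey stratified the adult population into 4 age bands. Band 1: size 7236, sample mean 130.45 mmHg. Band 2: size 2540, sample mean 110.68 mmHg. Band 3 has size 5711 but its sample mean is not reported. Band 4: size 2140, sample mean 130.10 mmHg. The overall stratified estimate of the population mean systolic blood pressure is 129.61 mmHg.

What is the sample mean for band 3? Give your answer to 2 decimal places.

136.78

Σ Nₕx̄ₕ = N·μ, so 5711·x̄_3 = 17627·129.61 − (7236·130.45 + 2540·110.68 + 2140·130.10).
= 2284635.47 − 1503477.4 = 781158.07.
x̄_3 = 781158.07 / 5711 = 136.7813... → 136.78.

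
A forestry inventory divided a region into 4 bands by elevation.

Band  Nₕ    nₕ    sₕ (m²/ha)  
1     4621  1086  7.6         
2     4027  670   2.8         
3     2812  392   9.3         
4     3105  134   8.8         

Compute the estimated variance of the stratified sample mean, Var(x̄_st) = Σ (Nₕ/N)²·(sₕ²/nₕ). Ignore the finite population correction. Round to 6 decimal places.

N = 14565; Wₕ = Nₕ/N.
band 1: (4621/14565)²·7.6²/1086 = 0.005353630
band 2: (4027/14565)²·2.8²/670 = 0.000894507
band 3: (2812/14565)²·9.3²/392 = 0.008224121
band 4: (3105/14565)²·8.8²/134 = 0.026264115
Sum = 0.040736372 → 0.040736.

0.040736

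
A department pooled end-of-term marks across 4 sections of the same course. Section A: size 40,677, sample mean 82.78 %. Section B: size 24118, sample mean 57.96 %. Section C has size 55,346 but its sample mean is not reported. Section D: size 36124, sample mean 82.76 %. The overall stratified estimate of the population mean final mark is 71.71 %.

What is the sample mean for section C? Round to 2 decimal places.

62.35

Σ Nₕx̄ₕ = N·μ, so 55346·x̄_C = 156265·71.71 − (40677·82.78 + 24118·57.96 + 36124·82.76).
= 11205763.15 − 7754743.58 = 3451019.57.
x̄_C = 3451019.57 / 55346 = 62.3535... → 62.35.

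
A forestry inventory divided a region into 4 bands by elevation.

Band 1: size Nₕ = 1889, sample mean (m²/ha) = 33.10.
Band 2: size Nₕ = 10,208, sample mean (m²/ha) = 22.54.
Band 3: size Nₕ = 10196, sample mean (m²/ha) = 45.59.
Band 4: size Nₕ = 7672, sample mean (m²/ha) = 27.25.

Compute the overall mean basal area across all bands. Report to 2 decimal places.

32.25

N = 1889 + 10208 + 10196 + 7672 = 29965.
Overall mean = Σ (Nₕ/N)·x̄ₕ — weight by population share, not a simple average.
Σ Nₕx̄ₕ = 1889·33.10 + 10208·22.54 + 10196·45.59 + 7672·27.25 = 62525.9 + 230088.32 + 464835.64 + 209062 = 966511.86.
Divide by N: 966511.86 / 29965 = 32.2547... → 32.25.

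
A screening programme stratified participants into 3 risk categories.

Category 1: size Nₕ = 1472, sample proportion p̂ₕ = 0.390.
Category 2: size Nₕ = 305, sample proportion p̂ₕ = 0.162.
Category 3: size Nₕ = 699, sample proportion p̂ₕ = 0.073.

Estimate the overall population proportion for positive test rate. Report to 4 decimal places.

N = 1472 + 305 + 699 = 2476.
Overall proportion = Σ (Nₕ/N)·p̂ₕ.
Σ Nₕp̂ₕ = 574.08 + 49.41 + 51.027 = 674.517.
674.517 / 2476 = 0.272422... → 0.2724.

0.2724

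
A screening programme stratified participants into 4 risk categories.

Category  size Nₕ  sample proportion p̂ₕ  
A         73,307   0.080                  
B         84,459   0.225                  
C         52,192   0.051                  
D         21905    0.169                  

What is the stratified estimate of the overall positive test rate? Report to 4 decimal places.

N = 73307 + 84459 + 52192 + 21905 = 231863.
Overall proportion = Σ (Nₕ/N)·p̂ₕ.
Σ Nₕp̂ₕ = 5864.56 + 19003.275 + 2661.792 + 3701.945 = 31231.572.
31231.572 / 231863 = 0.134698... → 0.1347.

0.1347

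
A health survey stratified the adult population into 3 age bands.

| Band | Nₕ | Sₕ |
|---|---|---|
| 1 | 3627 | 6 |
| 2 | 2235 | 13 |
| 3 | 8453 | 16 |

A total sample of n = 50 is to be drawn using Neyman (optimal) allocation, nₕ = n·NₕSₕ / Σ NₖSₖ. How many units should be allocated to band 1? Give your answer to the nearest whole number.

6

Σ NₕSₕ = 3627·6 + 2235·13 + 8453·16 = 186065.
Share for 1: 21762/186065 = 0.11696.
n_1 = 50 × 0.11696 = 5.848... → 6.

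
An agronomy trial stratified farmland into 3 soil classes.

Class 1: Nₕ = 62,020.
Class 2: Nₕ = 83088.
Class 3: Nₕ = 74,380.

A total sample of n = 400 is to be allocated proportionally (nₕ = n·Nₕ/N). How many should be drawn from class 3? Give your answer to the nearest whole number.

136

Share of class 3 = 74380/219488 = 0.33888.
Allocate 400 × 0.33888 = 135.552... → 136.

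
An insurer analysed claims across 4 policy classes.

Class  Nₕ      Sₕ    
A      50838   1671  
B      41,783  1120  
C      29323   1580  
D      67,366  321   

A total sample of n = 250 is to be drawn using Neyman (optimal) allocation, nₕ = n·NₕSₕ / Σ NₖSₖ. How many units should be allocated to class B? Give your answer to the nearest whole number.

Σ NₕSₕ = 50838·1671 + 41783·1120 + 29323·1580 + 67366·321 = 199702084.
Share for B: 46796960/199702084 = 0.23433.
n_B = 250 × 0.23433 = 58.583... → 59.

59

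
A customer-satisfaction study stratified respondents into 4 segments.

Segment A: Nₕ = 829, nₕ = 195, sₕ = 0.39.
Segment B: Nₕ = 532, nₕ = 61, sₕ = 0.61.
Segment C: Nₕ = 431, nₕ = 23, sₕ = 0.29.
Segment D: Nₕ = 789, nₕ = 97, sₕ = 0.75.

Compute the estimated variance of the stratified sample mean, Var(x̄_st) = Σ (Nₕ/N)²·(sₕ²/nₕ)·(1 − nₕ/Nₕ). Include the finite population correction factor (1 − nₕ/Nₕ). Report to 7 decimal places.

0.0008628

N = 2581; Wₕ = Nₕ/N.
segment A: (829/2581)²·0.39²/195·(1 − 195/829) = 0.0000615407
segment B: (532/2581)²·0.61²/61·(1 − 61/532) = 0.0002294491
segment C: (431/2581)²·0.29²/23·(1 − 23/431) = 0.0000965227
segment D: (789/2581)²·0.75²/97·(1 − 97/789) = 0.0004752891
Sum = 0.0008628017 → 0.0008628.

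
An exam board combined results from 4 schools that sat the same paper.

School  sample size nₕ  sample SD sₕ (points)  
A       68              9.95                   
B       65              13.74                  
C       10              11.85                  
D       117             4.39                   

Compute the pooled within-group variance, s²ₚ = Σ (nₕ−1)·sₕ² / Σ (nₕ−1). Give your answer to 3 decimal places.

A: (68−1)·9.95² = 67·99.0025 = 6633.1675
B: (65−1)·13.74² = 64·188.7876 = 12082.4064
C: (10−1)·11.85² = 9·140.4225 = 1263.8025
D: (117−1)·4.39² = 116·19.2721 = 2235.5636
Numerator = 22214.94; denominator = Σ(nₕ−1) = 256.
s²ₚ = 22214.94/256 = 86.77711... → 86.777.

86.777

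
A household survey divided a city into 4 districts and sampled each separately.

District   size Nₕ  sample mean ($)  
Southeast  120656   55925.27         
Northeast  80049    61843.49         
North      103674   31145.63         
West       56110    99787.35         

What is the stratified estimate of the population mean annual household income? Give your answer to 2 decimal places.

N = 360489; weights Wₕ = Nₕ/N = (0.3347, 0.2221, 0.2876, 0.1556).
x̄_st = Σ Wₕ·x̄ₕ = 0.3347·55925.27 + 0.2221·61843.49 + 0.2876·31145.63 + 0.1556·99787.35 ≈ 56940.1262...
→ 56940.13.

56940.13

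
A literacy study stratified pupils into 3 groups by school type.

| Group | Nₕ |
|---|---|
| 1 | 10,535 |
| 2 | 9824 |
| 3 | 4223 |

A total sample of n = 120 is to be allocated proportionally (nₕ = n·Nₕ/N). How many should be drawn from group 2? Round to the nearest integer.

N = 10535 + 9824 + 4223 = 24582.
n_2 = 120·9824/24582 = 47.957... → 48.

48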